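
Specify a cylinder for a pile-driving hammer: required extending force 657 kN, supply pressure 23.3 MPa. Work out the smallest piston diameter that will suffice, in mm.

Extension force acts on the full piston face: F = P × (π/4)D².
D = √(4F / (πP)) = √(4 × 657 kN / (π × 23.3 MPa))

D ≈ 189 mm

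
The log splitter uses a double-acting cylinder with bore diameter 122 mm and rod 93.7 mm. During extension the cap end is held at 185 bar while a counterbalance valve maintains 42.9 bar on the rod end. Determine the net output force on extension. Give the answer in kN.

F ≈ 196 kN

Cap-side area A_cap = π/4 × (122 mm)² = 11690 mm^2
Rod-side annular area A_ann = π/4 × (122² − 93.7²) = 4794 mm^2
Net thrust = P_cap·A_cap − P_rod·A_ann = 216.3 kN − 20.57 kN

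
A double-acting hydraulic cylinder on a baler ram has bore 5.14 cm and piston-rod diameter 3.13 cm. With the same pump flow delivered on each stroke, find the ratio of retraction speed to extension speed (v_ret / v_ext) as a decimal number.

Cap-side area A_cap = π/4 × (5.14 cm)² = 20.75 cm^2
Rod-side annular area A_ann = π/4 × (5.14² − 3.13²) = 13.06 cm^2
For equal Q, v ∝ 1/A, so v_ret/v_ext = A_cap/A_ann.

v_ret/v_ext ≈ 1.59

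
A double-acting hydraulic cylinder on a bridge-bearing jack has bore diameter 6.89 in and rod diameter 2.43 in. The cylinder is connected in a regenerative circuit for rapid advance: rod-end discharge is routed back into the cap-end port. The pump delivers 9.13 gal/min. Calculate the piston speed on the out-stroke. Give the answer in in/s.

v ≈ 7.58 in/s

In regeneration the rod-end outflow joins the pump flow into the cap end, so the net volume the pump must supply per unit advance equals the rod cross-section area.
Rod cross-section A_rod = π/4 × (2.43 in)² = 4.638 in^2
v = Q_pump / A_rod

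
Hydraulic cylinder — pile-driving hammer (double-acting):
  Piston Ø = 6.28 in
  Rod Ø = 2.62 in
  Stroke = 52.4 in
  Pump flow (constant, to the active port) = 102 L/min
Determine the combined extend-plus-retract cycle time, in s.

Cap-side area A_cap = π/4 × (6.28 in)² = 30.97 in^2
Rod-side annular area A_ann = π/4 × (6.28² − 2.62²) = 25.58 in^2
t_ext = A_cap·L/Q = 15.65 s
t_ret = A_ann·L/Q = 12.92 s
t_cycle = t_ext + t_ret

t ≈ 28.6 s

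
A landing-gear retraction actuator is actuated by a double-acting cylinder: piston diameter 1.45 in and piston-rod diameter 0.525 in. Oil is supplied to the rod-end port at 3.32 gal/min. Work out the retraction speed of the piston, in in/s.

v ≈ 8.91 in/s

Rod-side annular area A_ann = π/4 × (1.45² − 0.525²) = 1.435 in^2
Flow into the rod-end port fills the annular volume.
v = Q / A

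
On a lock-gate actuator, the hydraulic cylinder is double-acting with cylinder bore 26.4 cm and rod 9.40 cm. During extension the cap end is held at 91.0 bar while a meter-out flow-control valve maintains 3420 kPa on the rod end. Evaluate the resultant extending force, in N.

F ≈ 3.35e5 N

Cap-side area A_cap = π/4 × (26.4 cm)² = 547.4 cm^2
Rod-side annular area A_ann = π/4 × (26.4² − 9.40²) = 478.0 cm^2
Net thrust = P_cap·A_cap − P_rod·A_ann = 4.981e5 N − 1.635e5 N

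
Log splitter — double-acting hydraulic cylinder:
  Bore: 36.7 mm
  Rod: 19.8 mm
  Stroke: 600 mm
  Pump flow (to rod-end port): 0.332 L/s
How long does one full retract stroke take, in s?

Rod-side annular area A_ann = π/4 × (36.7² − 19.8²) = 749.9 mm^2
Swept volume V = A × L; t = V / Q = A·L / Q

t ≈ 1.36 s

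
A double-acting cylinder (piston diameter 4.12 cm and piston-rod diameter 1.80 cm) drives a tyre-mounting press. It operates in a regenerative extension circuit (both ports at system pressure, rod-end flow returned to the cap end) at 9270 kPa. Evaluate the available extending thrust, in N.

F ≈ 2360 N

With equal pressure on both faces, forces on the annular region cancel; the net push is pressure × rod cross-section.
Rod cross-section A_rod = π/4 × (1.80 cm)² = 2.545 cm^2
F = P × A_rod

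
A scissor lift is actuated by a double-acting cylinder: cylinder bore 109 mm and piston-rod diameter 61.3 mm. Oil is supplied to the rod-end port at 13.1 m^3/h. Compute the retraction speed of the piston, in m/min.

Rod-side annular area A_ann = π/4 × (109² − 61.3²) = 6380 mm^2
Flow into the rod-end port fills the annular volume.
v = Q / A

v ≈ 34.2 m/min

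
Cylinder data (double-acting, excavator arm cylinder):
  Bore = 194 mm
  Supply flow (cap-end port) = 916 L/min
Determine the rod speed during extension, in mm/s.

Cap-side area A_cap = π/4 × (194 mm)² = 29560 mm^2
v = Q / A

v ≈ 516 mm/s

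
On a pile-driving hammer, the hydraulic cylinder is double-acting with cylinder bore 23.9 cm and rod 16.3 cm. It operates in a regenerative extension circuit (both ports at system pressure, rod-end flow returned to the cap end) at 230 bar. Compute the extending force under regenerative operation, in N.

With equal pressure on both faces, forces on the annular region cancel; the net push is pressure × rod cross-section.
Rod cross-section A_rod = π/4 × (16.3 cm)² = 208.7 cm^2
F = P × A_rod

F ≈ 4.80e5 N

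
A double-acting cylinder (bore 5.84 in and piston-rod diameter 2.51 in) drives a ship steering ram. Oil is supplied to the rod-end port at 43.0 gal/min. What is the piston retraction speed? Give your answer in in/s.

v ≈ 7.58 in/s

Rod-side annular area A_ann = π/4 × (5.84² − 2.51²) = 21.84 in^2
Flow into the rod-end port fills the annular volume.
v = Q / A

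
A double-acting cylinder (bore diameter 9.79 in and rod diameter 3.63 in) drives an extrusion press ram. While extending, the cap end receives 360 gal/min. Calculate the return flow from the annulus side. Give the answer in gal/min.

Q_out ≈ 311 gal/min

Cap-side area A_cap = π/4 × (9.79 in)² = 75.28 in^2
Rod-side annular area A_ann = π/4 × (9.79² − 3.63²) = 64.93 in^2
Piston speed v = Q_in/A_cap; rod-end outflow Q_out = v × A_ann = Q_in × A_ann/A_cap.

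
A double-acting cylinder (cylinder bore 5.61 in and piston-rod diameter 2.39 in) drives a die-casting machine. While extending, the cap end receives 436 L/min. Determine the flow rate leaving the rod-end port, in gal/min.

Cap-side area A_cap = π/4 × (5.61 in)² = 24.72 in^2
Rod-side annular area A_ann = π/4 × (5.61² − 2.39²) = 20.23 in^2
Piston speed v = Q_in/A_cap; rod-end outflow Q_out = v × A_ann = Q_in × A_ann/A_cap.

Q_out ≈ 94.3 gal/min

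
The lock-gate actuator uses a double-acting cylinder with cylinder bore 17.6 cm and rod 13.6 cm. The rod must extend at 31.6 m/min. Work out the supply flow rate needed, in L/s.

Cap-side area A_cap = π/4 × (17.6 cm)² = 243.3 cm^2
Q = A × v

Q ≈ 12.8 L/s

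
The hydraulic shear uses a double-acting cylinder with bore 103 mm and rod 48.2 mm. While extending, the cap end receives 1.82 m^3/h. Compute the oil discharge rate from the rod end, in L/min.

Cap-side area A_cap = π/4 × (103 mm)² = 8332 mm^2
Rod-side annular area A_ann = π/4 × (103² − 48.2²) = 6508 mm^2
Piston speed v = Q_in/A_cap; rod-end outflow Q_out = v × A_ann = Q_in × A_ann/A_cap.

Q_out ≈ 23.7 L/min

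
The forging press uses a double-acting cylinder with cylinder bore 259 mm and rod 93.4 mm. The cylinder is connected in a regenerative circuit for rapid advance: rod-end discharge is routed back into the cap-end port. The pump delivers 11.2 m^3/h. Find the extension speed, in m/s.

In regeneration the rod-end outflow joins the pump flow into the cap end, so the net volume the pump must supply per unit advance equals the rod cross-section area.
Rod cross-section A_rod = π/4 × (93.4 mm)² = 6851 mm^2
v = Q_pump / A_rod

v ≈ 0.454 m/s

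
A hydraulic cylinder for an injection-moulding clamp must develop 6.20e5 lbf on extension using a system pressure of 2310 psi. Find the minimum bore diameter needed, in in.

D ≈ 18.5 in

Extension force acts on the full piston face: F = P × (π/4)D².
D = √(4F / (πP)) = √(4 × 6.20e5 lbf / (π × 2310 psi))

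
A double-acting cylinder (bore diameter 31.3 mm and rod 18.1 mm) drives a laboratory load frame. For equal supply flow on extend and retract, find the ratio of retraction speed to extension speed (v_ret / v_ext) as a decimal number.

Cap-side area A_cap = π/4 × (31.3 mm)² = 769.4 mm^2
Rod-side annular area A_ann = π/4 × (31.3² − 18.1²) = 512.1 mm^2
For equal Q, v ∝ 1/A, so v_ret/v_ext = A_cap/A_ann.

v_ret/v_ext ≈ 1.50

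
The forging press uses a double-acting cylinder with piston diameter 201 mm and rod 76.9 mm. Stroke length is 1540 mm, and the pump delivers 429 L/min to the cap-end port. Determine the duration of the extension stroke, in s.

t ≈ 6.83 s

Cap-side area A_cap = π/4 × (201 mm)² = 31730 mm^2
Swept volume V = A × L; t = V / Q = A·L / Q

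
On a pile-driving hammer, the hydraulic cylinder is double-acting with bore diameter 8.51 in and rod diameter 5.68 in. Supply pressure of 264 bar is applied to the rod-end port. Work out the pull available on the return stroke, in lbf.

F ≈ 1.21e5 lbf

Rod-side annular area A_ann = π/4 × (8.51² − 5.68²) = 31.54 in^2
On retraction the pressure acts on the annular area (bore minus rod).
F = P × A_ann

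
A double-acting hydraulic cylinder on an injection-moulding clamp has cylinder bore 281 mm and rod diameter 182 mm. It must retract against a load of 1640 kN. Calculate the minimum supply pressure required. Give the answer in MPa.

P ≈ 45.6 MPa

Rod-side annular area A_ann = π/4 × (281² − 182²) = 36000 mm^2
Retraction: pressure acts on the annular area.
P = F / A = 1640 kN / A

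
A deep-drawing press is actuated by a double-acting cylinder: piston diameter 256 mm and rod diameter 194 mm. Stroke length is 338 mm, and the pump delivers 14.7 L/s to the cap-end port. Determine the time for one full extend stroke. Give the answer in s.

Cap-side area A_cap = π/4 × (256 mm)² = 51470 mm^2
Swept volume V = A × L; t = V / Q = A·L / Q

t ≈ 1.18 s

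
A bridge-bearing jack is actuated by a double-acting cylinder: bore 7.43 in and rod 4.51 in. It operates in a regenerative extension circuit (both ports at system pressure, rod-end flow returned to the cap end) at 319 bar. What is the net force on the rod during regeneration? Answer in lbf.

With equal pressure on both faces, forces on the annular region cancel; the net push is pressure × rod cross-section.
Rod cross-section A_rod = π/4 × (4.51 in)² = 15.98 in^2
F = P × A_rod

F ≈ 73900 lbf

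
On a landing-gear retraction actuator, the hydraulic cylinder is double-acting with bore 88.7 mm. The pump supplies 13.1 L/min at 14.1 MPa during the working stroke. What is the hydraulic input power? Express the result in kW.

Hydraulic power = P × Q

W ≈ 3.08 kW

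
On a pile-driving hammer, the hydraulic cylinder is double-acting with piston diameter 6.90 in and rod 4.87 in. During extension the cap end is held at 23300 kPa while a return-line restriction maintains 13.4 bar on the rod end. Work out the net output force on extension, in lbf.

Cap-side area A_cap = π/4 × (6.90 in)² = 37.39 in^2
Rod-side annular area A_ann = π/4 × (6.90² − 4.87²) = 18.77 in^2
Net thrust = P_cap·A_cap − P_rod·A_ann = 1.264e5 lbf − 3647 lbf

F ≈ 1.23e5 lbf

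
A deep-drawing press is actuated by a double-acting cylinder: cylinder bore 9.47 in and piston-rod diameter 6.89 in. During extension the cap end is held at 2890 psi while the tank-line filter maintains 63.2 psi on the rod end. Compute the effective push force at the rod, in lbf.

F ≈ 2.01e5 lbf

Cap-side area A_cap = π/4 × (9.47 in)² = 70.44 in^2
Rod-side annular area A_ann = π/4 × (9.47² − 6.89²) = 33.15 in^2
Net thrust = P_cap·A_cap − P_rod·A_ann = 2.036e5 lbf − 2095 lbf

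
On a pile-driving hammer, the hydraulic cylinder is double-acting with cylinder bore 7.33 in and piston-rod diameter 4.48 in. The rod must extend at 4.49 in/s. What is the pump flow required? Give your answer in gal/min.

Q ≈ 49.2 gal/min

Cap-side area A_cap = π/4 × (7.33 in)² = 42.20 in^2
Q = A × v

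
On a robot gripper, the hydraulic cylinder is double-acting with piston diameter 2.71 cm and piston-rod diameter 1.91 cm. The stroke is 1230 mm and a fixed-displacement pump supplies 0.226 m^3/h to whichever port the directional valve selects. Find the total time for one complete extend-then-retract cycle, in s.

t ≈ 17.0 s

Cap-side area A_cap = π/4 × (2.71 cm)² = 5.768 cm^2
Rod-side annular area A_ann = π/4 × (2.71² − 1.91²) = 2.903 cm^2
t_ext = A_cap·L/Q = 11.30 s
t_ret = A_ann·L/Q = 5.687 s
t_cycle = t_ext + t_ret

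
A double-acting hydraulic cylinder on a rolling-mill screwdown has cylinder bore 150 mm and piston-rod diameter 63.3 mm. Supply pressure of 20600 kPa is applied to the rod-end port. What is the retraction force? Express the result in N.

F ≈ 2.99e5 N

Rod-side annular area A_ann = π/4 × (150² − 63.3²) = 14520 mm^2
On retraction the pressure acts on the annular area (bore minus rod).
F = P × A_ann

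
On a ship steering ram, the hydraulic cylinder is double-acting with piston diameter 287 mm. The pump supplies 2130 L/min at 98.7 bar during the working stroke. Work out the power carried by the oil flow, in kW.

W ≈ 350 kW

Hydraulic power = P × Q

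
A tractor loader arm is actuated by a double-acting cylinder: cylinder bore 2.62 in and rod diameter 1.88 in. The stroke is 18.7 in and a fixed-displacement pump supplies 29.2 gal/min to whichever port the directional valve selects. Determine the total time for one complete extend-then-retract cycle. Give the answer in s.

Cap-side area A_cap = π/4 × (2.62 in)² = 5.391 in^2
Rod-side annular area A_ann = π/4 × (2.62² − 1.88²) = 2.615 in^2
t_ext = A_cap·L/Q = 0.8968 s
t_ret = A_ann·L/Q = 0.4350 s
t_cycle = t_ext + t_ret

t ≈ 1.33 s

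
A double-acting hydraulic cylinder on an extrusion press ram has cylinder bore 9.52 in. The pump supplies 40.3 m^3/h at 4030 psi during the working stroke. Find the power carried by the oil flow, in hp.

Hydraulic power = P × Q

W ≈ 417 hp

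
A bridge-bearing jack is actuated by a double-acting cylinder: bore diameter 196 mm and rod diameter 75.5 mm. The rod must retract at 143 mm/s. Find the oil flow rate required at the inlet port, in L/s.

Q ≈ 3.67 L/s

Rod-side annular area A_ann = π/4 × (196² − 75.5²) = 25690 mm^2
Q = A × v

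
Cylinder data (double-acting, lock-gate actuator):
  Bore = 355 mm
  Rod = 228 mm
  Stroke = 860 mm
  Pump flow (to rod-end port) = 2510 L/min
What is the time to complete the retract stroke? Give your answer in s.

t ≈ 1.20 s

Rod-side annular area A_ann = π/4 × (355² − 228²) = 58150 mm^2
Swept volume V = A × L; t = V / Q = A·L / Q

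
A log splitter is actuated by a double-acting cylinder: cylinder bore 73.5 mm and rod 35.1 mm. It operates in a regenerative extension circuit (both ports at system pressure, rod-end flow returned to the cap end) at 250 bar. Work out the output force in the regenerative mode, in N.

With equal pressure on both faces, forces on the annular region cancel; the net push is pressure × rod cross-section.
Rod cross-section A_rod = π/4 × (35.1 mm)² = 967.6 mm^2
F = P × A_rod

F ≈ 24200 N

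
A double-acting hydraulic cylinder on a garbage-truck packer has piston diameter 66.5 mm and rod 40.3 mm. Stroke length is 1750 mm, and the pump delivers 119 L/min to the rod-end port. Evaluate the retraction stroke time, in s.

Rod-side annular area A_ann = π/4 × (66.5² − 40.3²) = 2198 mm^2
Swept volume V = A × L; t = V / Q = A·L / Q

t ≈ 1.94 s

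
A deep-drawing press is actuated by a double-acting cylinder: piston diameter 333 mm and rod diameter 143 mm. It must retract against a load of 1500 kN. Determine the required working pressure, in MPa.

P ≈ 21.1 MPa

Rod-side annular area A_ann = π/4 × (333² − 143²) = 71030 mm^2
Retraction: pressure acts on the annular area.
P = F / A = 1500 kN / A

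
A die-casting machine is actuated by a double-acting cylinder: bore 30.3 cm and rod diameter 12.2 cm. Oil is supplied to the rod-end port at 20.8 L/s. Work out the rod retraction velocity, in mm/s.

Rod-side annular area A_ann = π/4 × (30.3² − 12.2²) = 604.2 cm^2
Flow into the rod-end port fills the annular volume.
v = Q / A

v ≈ 344 mm/s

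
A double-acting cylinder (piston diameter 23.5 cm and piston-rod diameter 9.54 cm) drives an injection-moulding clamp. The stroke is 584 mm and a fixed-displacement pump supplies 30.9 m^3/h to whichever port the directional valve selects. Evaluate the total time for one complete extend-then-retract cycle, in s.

t ≈ 5.42 s

Cap-side area A_cap = π/4 × (23.5 cm)² = 433.7 cm^2
Rod-side annular area A_ann = π/4 × (23.5² − 9.54²) = 362.3 cm^2
t_ext = A_cap·L/Q = 2.951 s
t_ret = A_ann·L/Q = 2.465 s
t_cycle = t_ext + t_ret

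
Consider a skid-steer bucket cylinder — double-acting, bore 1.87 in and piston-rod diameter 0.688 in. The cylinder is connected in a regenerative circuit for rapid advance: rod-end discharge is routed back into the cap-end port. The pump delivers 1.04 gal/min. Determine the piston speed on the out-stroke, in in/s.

v ≈ 10.8 in/s

In regeneration the rod-end outflow joins the pump flow into the cap end, so the net volume the pump must supply per unit advance equals the rod cross-section area.
Rod cross-section A_rod = π/4 × (0.688 in)² = 0.3718 in^2
v = Q_pump / A_rod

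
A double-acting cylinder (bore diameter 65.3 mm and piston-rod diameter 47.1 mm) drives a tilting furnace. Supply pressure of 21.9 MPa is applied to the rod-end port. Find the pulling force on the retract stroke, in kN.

F ≈ 35.2 kN

Rod-side annular area A_ann = π/4 × (65.3² − 47.1²) = 1607 mm^2
On retraction the pressure acts on the annular area (bore minus rod).
F = P × A_ann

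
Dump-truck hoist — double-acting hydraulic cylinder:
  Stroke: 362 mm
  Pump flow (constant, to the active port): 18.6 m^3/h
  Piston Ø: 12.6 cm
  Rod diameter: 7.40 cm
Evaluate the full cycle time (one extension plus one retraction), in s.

t ≈ 1.45 s

Cap-side area A_cap = π/4 × (12.6 cm)² = 124.7 cm^2
Rod-side annular area A_ann = π/4 × (12.6² − 7.40²) = 81.68 cm^2
t_ext = A_cap·L/Q = 0.8736 s
t_ret = A_ann·L/Q = 0.5723 s
t_cycle = t_ext + t_ret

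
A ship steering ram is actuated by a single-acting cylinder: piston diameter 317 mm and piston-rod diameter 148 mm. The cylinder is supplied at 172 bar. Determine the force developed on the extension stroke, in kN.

F ≈ 1360 kN

Cap-side area A_cap = π/4 × (317 mm)² = 78920 mm^2
F = P × A_cap = 172 bar × A_cap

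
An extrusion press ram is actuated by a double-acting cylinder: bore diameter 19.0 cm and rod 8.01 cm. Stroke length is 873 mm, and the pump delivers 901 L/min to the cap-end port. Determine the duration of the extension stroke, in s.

t ≈ 1.65 s

Cap-side area A_cap = π/4 × (19.0 cm)² = 283.5 cm^2
Swept volume V = A × L; t = V / Q = A·L / Q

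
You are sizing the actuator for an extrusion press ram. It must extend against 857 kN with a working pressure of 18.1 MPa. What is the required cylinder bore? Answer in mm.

D ≈ 246 mm

Extension force acts on the full piston face: F = P × (π/4)D².
D = √(4F / (πP)) = √(4 × 857 kN / (π × 18.1 MPa))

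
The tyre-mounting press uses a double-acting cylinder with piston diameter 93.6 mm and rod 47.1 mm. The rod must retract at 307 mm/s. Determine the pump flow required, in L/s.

Q ≈ 1.58 L/s

Rod-side annular area A_ann = π/4 × (93.6² − 47.1²) = 5139 mm^2
Q = A × v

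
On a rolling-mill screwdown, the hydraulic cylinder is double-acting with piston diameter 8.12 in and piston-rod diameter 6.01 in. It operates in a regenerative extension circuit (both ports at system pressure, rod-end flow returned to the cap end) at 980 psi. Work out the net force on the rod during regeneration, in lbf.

F ≈ 27800 lbf

With equal pressure on both faces, forces on the annular region cancel; the net push is pressure × rod cross-section.
Rod cross-section A_rod = π/4 × (6.01 in)² = 28.37 in^2
F = P × A_rod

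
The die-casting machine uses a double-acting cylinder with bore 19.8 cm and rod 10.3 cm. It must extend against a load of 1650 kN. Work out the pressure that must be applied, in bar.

P ≈ 536 bar

Cap-side area A_cap = π/4 × (19.8 cm)² = 307.9 cm^2
P = F / A = 1650 kN / A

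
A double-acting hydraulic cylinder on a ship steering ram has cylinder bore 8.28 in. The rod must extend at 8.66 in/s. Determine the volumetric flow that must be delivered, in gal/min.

Q ≈ 121 gal/min

Cap-side area A_cap = π/4 × (8.28 in)² = 53.85 in^2
Q = A × v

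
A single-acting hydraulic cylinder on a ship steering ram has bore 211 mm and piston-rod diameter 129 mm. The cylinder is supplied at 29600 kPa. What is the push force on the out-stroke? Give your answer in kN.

Cap-side area A_cap = π/4 × (211 mm)² = 34970 mm^2
F = P × A_cap = 29600 kPa × A_cap

F ≈ 1040 kN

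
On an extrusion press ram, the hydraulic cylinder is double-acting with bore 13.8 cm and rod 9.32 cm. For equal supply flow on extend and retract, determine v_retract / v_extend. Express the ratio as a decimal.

Cap-side area A_cap = π/4 × (13.8 cm)² = 149.6 cm^2
Rod-side annular area A_ann = π/4 × (13.8² − 9.32²) = 81.35 cm^2
For equal Q, v ∝ 1/A, so v_ret/v_ext = A_cap/A_ann.

v_ret/v_ext ≈ 1.84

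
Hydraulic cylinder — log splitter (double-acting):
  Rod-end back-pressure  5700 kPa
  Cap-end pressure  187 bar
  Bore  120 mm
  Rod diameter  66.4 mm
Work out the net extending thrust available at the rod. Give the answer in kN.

F ≈ 167 kN

Cap-side area A_cap = π/4 × (120 mm)² = 11310 mm^2
Rod-side annular area A_ann = π/4 × (120² − 66.4²) = 7847 mm^2
Net thrust = P_cap·A_cap − P_rod·A_ann = 211.5 kN − 44.73 kN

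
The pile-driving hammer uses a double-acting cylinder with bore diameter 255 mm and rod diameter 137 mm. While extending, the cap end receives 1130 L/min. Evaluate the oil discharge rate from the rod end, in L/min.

Q_out ≈ 804 L/min

Cap-side area A_cap = π/4 × (255 mm)² = 51070 mm^2
Rod-side annular area A_ann = π/4 × (255² − 137²) = 36330 mm^2
Piston speed v = Q_in/A_cap; rod-end outflow Q_out = v × A_ann = Q_in × A_ann/A_cap.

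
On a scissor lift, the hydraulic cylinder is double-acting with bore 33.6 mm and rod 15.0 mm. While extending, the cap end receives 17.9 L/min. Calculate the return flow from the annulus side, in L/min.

Q_out ≈ 14.3 L/min

Cap-side area A_cap = π/4 × (33.6 mm)² = 886.7 mm^2
Rod-side annular area A_ann = π/4 × (33.6² − 15.0²) = 710.0 mm^2
Piston speed v = Q_in/A_cap; rod-end outflow Q_out = v × A_ann = Q_in × A_ann/A_cap.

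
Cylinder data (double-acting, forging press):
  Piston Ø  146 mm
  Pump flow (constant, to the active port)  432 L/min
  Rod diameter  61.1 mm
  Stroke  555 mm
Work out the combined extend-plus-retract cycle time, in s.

Cap-side area A_cap = π/4 × (146 mm)² = 16740 mm^2
Rod-side annular area A_ann = π/4 × (146² − 61.1²) = 13810 mm^2
t_ext = A_cap·L/Q = 1.290 s
t_ret = A_ann·L/Q = 1.064 s
t_cycle = t_ext + t_ret

t ≈ 2.35 s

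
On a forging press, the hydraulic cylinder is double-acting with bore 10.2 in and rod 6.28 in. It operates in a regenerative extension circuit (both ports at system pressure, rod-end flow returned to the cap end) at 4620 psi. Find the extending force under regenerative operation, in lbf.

With equal pressure on both faces, forces on the annular region cancel; the net push is pressure × rod cross-section.
Rod cross-section A_rod = π/4 × (6.28 in)² = 30.97 in^2
F = P × A_rod

F ≈ 1.43e5 lbf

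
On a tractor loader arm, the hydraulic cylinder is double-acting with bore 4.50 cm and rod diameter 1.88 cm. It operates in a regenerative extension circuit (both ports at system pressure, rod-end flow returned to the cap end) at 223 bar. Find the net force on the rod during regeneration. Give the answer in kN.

With equal pressure on both faces, forces on the annular region cancel; the net push is pressure × rod cross-section.
Rod cross-section A_rod = π/4 × (1.88 cm)² = 2.776 cm^2
F = P × A_rod

F ≈ 6.19 kN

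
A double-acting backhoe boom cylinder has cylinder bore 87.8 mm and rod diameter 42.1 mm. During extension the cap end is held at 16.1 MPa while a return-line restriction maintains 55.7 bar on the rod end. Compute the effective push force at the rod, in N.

Cap-side area A_cap = π/4 × (87.8 mm)² = 6055 mm^2
Rod-side annular area A_ann = π/4 × (87.8² − 42.1²) = 4662 mm^2
Net thrust = P_cap·A_cap − P_rod·A_ann = 97480 N − 25970 N

F ≈ 71500 N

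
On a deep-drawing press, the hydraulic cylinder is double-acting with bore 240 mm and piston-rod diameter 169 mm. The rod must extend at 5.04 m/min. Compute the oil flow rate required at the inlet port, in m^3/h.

Q ≈ 13.7 m^3/h

Cap-side area A_cap = π/4 × (240 mm)² = 45240 mm^2
Q = A × v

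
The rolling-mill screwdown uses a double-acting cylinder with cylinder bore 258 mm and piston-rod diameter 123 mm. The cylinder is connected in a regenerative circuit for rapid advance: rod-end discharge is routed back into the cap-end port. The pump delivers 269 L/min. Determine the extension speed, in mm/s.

In regeneration the rod-end outflow joins the pump flow into the cap end, so the net volume the pump must supply per unit advance equals the rod cross-section area.
Rod cross-section A_rod = π/4 × (123 mm)² = 11880 mm^2
v = Q_pump / A_rod

v ≈ 377 mm/s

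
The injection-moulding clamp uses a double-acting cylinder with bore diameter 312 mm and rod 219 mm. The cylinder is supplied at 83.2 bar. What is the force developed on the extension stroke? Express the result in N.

F ≈ 6.36e5 N

Cap-side area A_cap = π/4 × (312 mm)² = 76450 mm^2
F = P × A_cap = 83.2 bar × A_cap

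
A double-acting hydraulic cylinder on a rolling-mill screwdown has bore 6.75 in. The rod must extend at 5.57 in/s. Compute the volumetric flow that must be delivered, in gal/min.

Cap-side area A_cap = π/4 × (6.75 in)² = 35.78 in^2
Q = A × v

Q ≈ 51.8 gal/min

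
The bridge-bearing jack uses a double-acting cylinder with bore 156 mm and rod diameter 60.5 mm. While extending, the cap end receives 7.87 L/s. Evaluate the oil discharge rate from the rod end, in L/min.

Cap-side area A_cap = π/4 × (156 mm)² = 19110 mm^2
Rod-side annular area A_ann = π/4 × (156² − 60.5²) = 16240 mm^2
Piston speed v = Q_in/A_cap; rod-end outflow Q_out = v × A_ann = Q_in × A_ann/A_cap.

Q_out ≈ 401 L/min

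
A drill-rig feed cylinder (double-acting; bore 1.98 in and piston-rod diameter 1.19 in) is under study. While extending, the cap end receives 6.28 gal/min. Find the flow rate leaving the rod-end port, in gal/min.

Cap-side area A_cap = π/4 × (1.98 in)² = 3.079 in^2
Rod-side annular area A_ann = π/4 × (1.98² − 1.19²) = 1.967 in^2
Piston speed v = Q_in/A_cap; rod-end outflow Q_out = v × A_ann = Q_in × A_ann/A_cap.

Q_out ≈ 4.01 gal/min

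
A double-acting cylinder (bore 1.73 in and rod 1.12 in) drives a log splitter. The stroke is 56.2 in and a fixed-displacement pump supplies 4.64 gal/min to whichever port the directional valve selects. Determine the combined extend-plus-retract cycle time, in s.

t ≈ 11.7 s

Cap-side area A_cap = π/4 × (1.73 in)² = 2.351 in^2
Rod-side annular area A_ann = π/4 × (1.73² − 1.12²) = 1.365 in^2
t_ext = A_cap·L/Q = 7.395 s
t_ret = A_ann·L/Q = 4.296 s
t_cycle = t_ext + t_ret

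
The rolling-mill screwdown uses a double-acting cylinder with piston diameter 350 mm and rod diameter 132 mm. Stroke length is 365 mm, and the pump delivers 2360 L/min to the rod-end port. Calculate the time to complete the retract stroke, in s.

t ≈ 0.766 s

Rod-side annular area A_ann = π/4 × (350² − 132²) = 82530 mm^2
Swept volume V = A × L; t = V / Q = A·L / Q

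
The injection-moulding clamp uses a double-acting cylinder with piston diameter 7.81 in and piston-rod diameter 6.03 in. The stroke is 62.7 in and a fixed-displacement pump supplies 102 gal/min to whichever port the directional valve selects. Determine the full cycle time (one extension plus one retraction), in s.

Cap-side area A_cap = π/4 × (7.81 in)² = 47.91 in^2
Rod-side annular area A_ann = π/4 × (7.81² − 6.03²) = 19.35 in^2
t_ext = A_cap·L/Q = 7.649 s
t_ret = A_ann·L/Q = 3.089 s
t_cycle = t_ext + t_ret

t ≈ 10.7 s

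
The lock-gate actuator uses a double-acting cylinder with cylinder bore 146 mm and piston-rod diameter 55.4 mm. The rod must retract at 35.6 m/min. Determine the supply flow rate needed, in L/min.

Rod-side annular area A_ann = π/4 × (146² − 55.4²) = 14330 mm^2
Q = A × v

Q ≈ 510 L/min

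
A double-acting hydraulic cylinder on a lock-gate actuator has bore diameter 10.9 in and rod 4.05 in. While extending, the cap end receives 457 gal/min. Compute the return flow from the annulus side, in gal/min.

Cap-side area A_cap = π/4 × (10.9 in)² = 93.31 in^2
Rod-side annular area A_ann = π/4 × (10.9² − 4.05²) = 80.43 in^2
Piston speed v = Q_in/A_cap; rod-end outflow Q_out = v × A_ann = Q_in × A_ann/A_cap.

Q_out ≈ 394 gal/min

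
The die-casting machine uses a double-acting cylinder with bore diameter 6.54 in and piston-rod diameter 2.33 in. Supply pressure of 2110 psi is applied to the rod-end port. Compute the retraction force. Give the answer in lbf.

Rod-side annular area A_ann = π/4 × (6.54² − 2.33²) = 29.33 in^2
On retraction the pressure acts on the annular area (bore minus rod).
F = P × A_ann

F ≈ 61900 lbf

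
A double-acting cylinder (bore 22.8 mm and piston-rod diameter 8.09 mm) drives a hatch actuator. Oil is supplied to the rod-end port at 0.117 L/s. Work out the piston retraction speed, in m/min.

Rod-side annular area A_ann = π/4 × (22.8² − 8.09²) = 356.9 mm^2
Flow into the rod-end port fills the annular volume.
v = Q / A

v ≈ 19.7 m/min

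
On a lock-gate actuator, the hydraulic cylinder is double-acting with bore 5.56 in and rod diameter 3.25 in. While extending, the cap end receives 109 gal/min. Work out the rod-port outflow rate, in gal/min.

Cap-side area A_cap = π/4 × (5.56 in)² = 24.28 in^2
Rod-side annular area A_ann = π/4 × (5.56² − 3.25²) = 15.98 in^2
Piston speed v = Q_in/A_cap; rod-end outflow Q_out = v × A_ann = Q_in × A_ann/A_cap.

Q_out ≈ 71.8 gal/min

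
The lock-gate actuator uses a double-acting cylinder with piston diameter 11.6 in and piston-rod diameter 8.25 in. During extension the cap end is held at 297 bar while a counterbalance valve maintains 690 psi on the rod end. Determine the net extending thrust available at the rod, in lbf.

F ≈ 4.19e5 lbf

Cap-side area A_cap = π/4 × (11.6 in)² = 105.7 in^2
Rod-side annular area A_ann = π/4 × (11.6² − 8.25²) = 52.23 in^2
Net thrust = P_cap·A_cap − P_rod·A_ann = 4.552e5 lbf − 36040 lbf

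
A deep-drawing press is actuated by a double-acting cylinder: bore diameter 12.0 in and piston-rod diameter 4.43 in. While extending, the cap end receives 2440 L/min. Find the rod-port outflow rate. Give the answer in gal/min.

Cap-side area A_cap = π/4 × (12.0 in)² = 113.1 in^2
Rod-side annular area A_ann = π/4 × (12.0² − 4.43²) = 97.68 in^2
Piston speed v = Q_in/A_cap; rod-end outflow Q_out = v × A_ann = Q_in × A_ann/A_cap.

Q_out ≈ 557 gal/min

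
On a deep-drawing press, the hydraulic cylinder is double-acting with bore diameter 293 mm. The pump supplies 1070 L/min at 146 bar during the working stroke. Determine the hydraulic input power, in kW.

W ≈ 260 kW

Hydraulic power = P × Q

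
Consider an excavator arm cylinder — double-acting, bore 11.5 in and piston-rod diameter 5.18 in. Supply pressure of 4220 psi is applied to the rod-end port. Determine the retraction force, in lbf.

F ≈ 3.49e5 lbf

Rod-side annular area A_ann = π/4 × (11.5² − 5.18²) = 82.79 in^2
On retraction the pressure acts on the annular area (bore minus rod).
F = P × A_ann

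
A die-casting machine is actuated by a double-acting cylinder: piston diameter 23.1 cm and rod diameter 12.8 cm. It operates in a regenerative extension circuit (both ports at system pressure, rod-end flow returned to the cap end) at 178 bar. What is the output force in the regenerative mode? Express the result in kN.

F ≈ 229 kN

With equal pressure on both faces, forces on the annular region cancel; the net push is pressure × rod cross-section.
Rod cross-section A_rod = π/4 × (12.8 cm)² = 128.7 cm^2
F = P × A_rod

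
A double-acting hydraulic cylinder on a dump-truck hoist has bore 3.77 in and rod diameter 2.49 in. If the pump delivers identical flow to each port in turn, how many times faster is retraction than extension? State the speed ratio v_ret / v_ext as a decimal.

Cap-side area A_cap = π/4 × (3.77 in)² = 11.16 in^2
Rod-side annular area A_ann = π/4 × (3.77² − 2.49²) = 6.293 in^2
For equal Q, v ∝ 1/A, so v_ret/v_ext = A_cap/A_ann.

v_ret/v_ext ≈ 1.77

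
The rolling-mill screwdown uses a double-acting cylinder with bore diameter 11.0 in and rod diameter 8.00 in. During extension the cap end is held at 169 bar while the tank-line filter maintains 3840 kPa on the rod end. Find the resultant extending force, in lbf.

F ≈ 2.08e5 lbf

Cap-side area A_cap = π/4 × (11.0 in)² = 95.03 in^2
Rod-side annular area A_ann = π/4 × (11.0² − 8.00²) = 44.77 in^2
Net thrust = P_cap·A_cap − P_rod·A_ann = 2.329e5 lbf − 24930 lbf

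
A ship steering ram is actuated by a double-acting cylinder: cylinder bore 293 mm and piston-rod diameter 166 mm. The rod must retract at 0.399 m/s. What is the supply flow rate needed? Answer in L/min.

Q ≈ 1100 L/min

Rod-side annular area A_ann = π/4 × (293² − 166²) = 45780 mm^2
Q = A × v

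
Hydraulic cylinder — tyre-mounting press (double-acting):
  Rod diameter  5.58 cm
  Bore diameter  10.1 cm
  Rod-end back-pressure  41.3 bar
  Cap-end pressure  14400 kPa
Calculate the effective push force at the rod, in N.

Cap-side area A_cap = π/4 × (10.1 cm)² = 80.12 cm^2
Rod-side annular area A_ann = π/4 × (10.1² − 5.58²) = 55.66 cm^2
Net thrust = P_cap·A_cap − P_rod·A_ann = 1.154e5 N − 22990 N

F ≈ 92400 N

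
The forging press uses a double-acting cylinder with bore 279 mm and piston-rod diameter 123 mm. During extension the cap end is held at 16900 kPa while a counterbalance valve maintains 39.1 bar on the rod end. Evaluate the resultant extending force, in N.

F ≈ 8.41e5 N

Cap-side area A_cap = π/4 × (279 mm)² = 61140 mm^2
Rod-side annular area A_ann = π/4 × (279² − 123²) = 49250 mm^2
Net thrust = P_cap·A_cap − P_rod·A_ann = 1.033e6 N − 1.926e5 N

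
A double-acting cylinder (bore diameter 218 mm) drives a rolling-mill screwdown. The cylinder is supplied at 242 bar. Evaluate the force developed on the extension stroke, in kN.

Cap-side area A_cap = π/4 × (218 mm)² = 37330 mm^2
F = P × A_cap = 242 bar × A_cap

F ≈ 903 kN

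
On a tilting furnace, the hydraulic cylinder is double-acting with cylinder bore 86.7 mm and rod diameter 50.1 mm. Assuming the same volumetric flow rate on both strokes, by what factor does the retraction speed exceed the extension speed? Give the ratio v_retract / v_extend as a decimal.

Cap-side area A_cap = π/4 × (86.7 mm)² = 5904 mm^2
Rod-side annular area A_ann = π/4 × (86.7² − 50.1²) = 3932 mm^2
For equal Q, v ∝ 1/A, so v_ret/v_ext = A_cap/A_ann.

v_ret/v_ext ≈ 1.50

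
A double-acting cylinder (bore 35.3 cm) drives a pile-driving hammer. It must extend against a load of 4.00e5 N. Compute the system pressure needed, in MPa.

P ≈ 4.09 MPa

Cap-side area A_cap = π/4 × (35.3 cm)² = 978.7 cm^2
P = F / A = 4.00e5 N / A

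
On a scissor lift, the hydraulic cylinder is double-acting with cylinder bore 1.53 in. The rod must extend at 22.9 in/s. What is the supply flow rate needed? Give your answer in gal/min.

Cap-side area A_cap = π/4 × (1.53 in)² = 1.839 in^2
Q = A × v

Q ≈ 10.9 gal/min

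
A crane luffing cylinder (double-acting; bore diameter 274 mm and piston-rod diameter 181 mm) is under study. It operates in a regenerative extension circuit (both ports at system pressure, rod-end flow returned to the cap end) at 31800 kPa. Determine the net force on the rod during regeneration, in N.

F ≈ 8.18e5 N

With equal pressure on both faces, forces on the annular region cancel; the net push is pressure × rod cross-section.
Rod cross-section A_rod = π/4 × (181 mm)² = 25730 mm^2
F = P × A_rod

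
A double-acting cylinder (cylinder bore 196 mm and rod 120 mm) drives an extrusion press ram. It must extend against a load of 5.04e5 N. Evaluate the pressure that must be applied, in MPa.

P ≈ 16.7 MPa

Cap-side area A_cap = π/4 × (196 mm)² = 30170 mm^2
P = F / A = 5.04e5 N / A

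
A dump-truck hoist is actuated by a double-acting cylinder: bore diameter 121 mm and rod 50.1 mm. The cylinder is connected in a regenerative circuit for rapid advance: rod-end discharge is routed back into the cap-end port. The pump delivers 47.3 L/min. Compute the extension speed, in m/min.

v ≈ 24.0 m/min

In regeneration the rod-end outflow joins the pump flow into the cap end, so the net volume the pump must supply per unit advance equals the rod cross-section area.
Rod cross-section A_rod = π/4 × (50.1 mm)² = 1971 mm^2
v = Q_pump / A_rod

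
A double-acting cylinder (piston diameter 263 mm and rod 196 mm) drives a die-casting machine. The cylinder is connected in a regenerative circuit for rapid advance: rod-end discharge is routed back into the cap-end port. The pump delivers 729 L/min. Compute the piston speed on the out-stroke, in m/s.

v ≈ 0.403 m/s

In regeneration the rod-end outflow joins the pump flow into the cap end, so the net volume the pump must supply per unit advance equals the rod cross-section area.
Rod cross-section A_rod = π/4 × (196 mm)² = 30170 mm^2
v = Q_pump / A_rod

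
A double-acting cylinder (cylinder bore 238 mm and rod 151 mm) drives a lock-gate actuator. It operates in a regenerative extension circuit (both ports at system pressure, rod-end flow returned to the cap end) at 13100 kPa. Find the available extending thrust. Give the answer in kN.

F ≈ 235 kN

With equal pressure on both faces, forces on the annular region cancel; the net push is pressure × rod cross-section.
Rod cross-section A_rod = π/4 × (151 mm)² = 17910 mm^2
F = P × A_rod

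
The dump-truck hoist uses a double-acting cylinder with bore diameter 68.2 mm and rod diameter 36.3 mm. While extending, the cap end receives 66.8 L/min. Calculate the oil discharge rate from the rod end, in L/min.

Q_out ≈ 47.9 L/min

Cap-side area A_cap = π/4 × (68.2 mm)² = 3653 mm^2
Rod-side annular area A_ann = π/4 × (68.2² − 36.3²) = 2618 mm^2
Piston speed v = Q_in/A_cap; rod-end outflow Q_out = v × A_ann = Q_in × A_ann/A_cap.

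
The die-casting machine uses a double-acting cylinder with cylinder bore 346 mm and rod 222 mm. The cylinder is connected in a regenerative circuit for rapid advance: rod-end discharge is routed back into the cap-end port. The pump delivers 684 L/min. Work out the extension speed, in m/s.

v ≈ 0.295 m/s

In regeneration the rod-end outflow joins the pump flow into the cap end, so the net volume the pump must supply per unit advance equals the rod cross-section area.
Rod cross-section A_rod = π/4 × (222 mm)² = 38710 mm^2
v = Q_pump / A_rod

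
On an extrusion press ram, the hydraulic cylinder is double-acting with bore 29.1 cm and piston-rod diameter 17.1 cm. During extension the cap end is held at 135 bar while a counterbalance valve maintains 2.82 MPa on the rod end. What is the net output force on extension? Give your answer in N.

Cap-side area A_cap = π/4 × (29.1 cm)² = 665.1 cm^2
Rod-side annular area A_ann = π/4 × (29.1² − 17.1²) = 435.4 cm^2
Net thrust = P_cap·A_cap − P_rod·A_ann = 8.979e5 N − 1.228e5 N

F ≈ 7.75e5 N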